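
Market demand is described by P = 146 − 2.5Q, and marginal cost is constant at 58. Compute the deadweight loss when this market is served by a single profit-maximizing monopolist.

Under competition P = MC = 58, so Q = (146 − 58)/2.5 = 35.2.
The monopolist equates marginal revenue to marginal cost: 146 − 5Q = 58, so Q = 17.6. From demand, P = 102.
DWL is the triangle between Q = 17.6 and Q = 35.2: ½·(35.2 − 17.6)·(102 − 58) = 387.2.

DWL = 387.2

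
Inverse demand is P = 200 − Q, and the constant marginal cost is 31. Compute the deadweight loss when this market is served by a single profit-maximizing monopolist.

Competitive firms price at marginal cost: P = 31, giving Q = 169.
Monopoly sets MR = MC: 200 − 2Q = 31 ⇒ Q = 84.5, P = 200 − 84.5 = 115.5.
DWL is the triangle between Q = 84.5 and Q = 169: ½·(169 − 84.5)·(115.5 − 31) = 3570.125.

DWL = 3570.125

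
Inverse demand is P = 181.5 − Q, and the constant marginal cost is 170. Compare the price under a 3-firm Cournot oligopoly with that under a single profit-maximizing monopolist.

In a 3-firm Cournot equilibrium, symmetry and the first-order condition give q = (181.5 − 170)/(4) = 2.875. So Q = 8.625 and P = 172.875.
A monopolist chooses Q where MR = MC. MR = 181.5 − 2Q; setting this equal to 170 gives Q = 5.75 and P = 175.75.

Cournot: P = 172.875; Monopoly: P = 175.75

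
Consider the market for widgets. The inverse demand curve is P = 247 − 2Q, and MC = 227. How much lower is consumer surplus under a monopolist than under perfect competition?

Under competition P = MC = 227, so Q = (247 − 227)/2 = 10.
CS = ½·(247 − 227)·10 = 100.
A monopolist chooses Q where MR = MC. MR = 247 − 4Q; setting this equal to 227 gives Q = 5 and P = 237.
CS = ½·(247 − 237)·5 = 25.
Change in consumer surplus: 25 − 100 = −75.

CS falls by 75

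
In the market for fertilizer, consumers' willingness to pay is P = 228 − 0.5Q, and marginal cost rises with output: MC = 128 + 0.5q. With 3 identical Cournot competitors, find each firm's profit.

π_i = 1200

With 3 symmetric Cournot firms, each firm's FOC gives 228 − 2q = 128 + 0.5q, so q = 40, Q = 3·40 = 120, and P = 168.
Each firm's profit = 168·40 − (128·40 + ½·0.5·40²) = 1200.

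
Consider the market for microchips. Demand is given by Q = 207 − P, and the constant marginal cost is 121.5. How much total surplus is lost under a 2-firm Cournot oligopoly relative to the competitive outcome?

Inverting demand: P = 207 − Q.
Perfect competition: P = MC = 121.5, so 207 − Q = 121.5 and Q = 85.5.
In a 2-firm Cournot equilibrium, symmetry and the first-order condition give q = (207 − 121.5)/(3) = 28.5. So Q = 57 and P = 150.
DWL is the triangle between Q = 57 and Q = 85.5: ½·(85.5 − 57)·(150 − 121.5) = 406.125.

DWL = 406.125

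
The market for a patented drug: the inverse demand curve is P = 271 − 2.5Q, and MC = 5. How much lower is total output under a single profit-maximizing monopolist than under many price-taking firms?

Perfect competition: P = MC = 5, so 271 − 2.5Q = 5 and Q = 106.4.
A monopolist chooses Q where MR = MC. MR = 271 − 5Q; setting this equal to 5 gives Q = 53.2 and P = 138.
Change in total output: 53.2 − 106.4 = −53.2.

Total output falls by 53.2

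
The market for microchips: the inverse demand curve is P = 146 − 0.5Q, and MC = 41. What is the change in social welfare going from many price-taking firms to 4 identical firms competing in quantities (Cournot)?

Perfect competition: P = MC = 41, so 146 − 0.5Q = 41 and Q = 210.
CS = ½·(146 − 41)·210 = 11025; PS = (41 − 41)·210 = 0; TS = 11025.
In a 4-firm Cournot equilibrium, symmetry and the first-order condition give q = (146 − 41)/(2.5) = 42. So Q = 168 and P = 62.
CS = ½·(146 − 62)·168 = 7056; PS = (62 − 41)·168 = 3528; TS = 10584.
Change in social welfare: 10584 − 11025 = −441.

Social welfare falls by 441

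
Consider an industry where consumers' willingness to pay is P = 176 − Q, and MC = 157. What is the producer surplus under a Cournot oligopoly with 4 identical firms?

With 4 symmetric Cournot firms, each firm's FOC gives 176 − 5q = 157, so q = 3.8, Q = 4·3.8 = 15.2, and P = 160.8.
PS = (160.8 − 157)·15.2 = 57.76.

PS = 57.76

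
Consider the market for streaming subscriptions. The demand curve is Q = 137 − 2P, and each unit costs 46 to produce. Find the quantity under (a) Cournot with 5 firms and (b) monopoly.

Cournot: Q = 37.5; Monopoly: Q = 22.5

Inverting demand: P = 68.5 − 0.5Q.
With 5 symmetric Cournot firms, each firm's FOC gives 68.5 − 3q = 46, so q = 7.5, Q = 5·7.5 = 37.5, and P = 49.75.
A monopolist chooses Q where MR = MC. MR = 68.5 − Q; setting this equal to 46 gives Q = 22.5 and P = 57.25.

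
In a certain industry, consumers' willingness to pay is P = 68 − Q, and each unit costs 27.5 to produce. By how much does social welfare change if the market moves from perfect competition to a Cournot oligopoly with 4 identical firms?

Social welfare falls by 32.805

Competitive firms price at marginal cost: P = 27.5, giving Q = 40.5.
CS = ½·(68 − 27.5)·40.5 = 820.125; PS = (27.5 − 27.5)·40.5 = 0; TS = 820.125.
In a 4-firm Cournot equilibrium, symmetry and the first-order condition give q = (68 − 27.5)/(5) = 8.1. So Q = 32.4 and P = 35.6.
CS = ½·(68 − 35.6)·32.4 = 524.88; PS = (35.6 − 27.5)·32.4 = 262.44; TS = 787.32.
Change in social welfare: 787.32 − 820.125 = −32.805.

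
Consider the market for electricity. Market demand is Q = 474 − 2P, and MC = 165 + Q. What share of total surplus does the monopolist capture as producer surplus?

Inverting demand: P = 237 − 0.5Q.
Monopoly sets MR = MC: 237 − Q = 165 + Q ⇒ Q = 36, P = 237 − 0.5·36 = 219.
CS = ½·(237 − 219)·36 = 324.
PS = P·Q − VC(Q) = 219·36 − (165·36 + ½·1·36²) = 1296.
Share captured = PS/TS = 1296/1620 = 0.8.

PS/TS = 0.8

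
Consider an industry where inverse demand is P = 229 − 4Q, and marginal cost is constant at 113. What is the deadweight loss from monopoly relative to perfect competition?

Under competition P = MC = 113, so Q = (229 − 113)/4 = 29.
Monopoly sets MR = MC: 229 − 8Q = 113 ⇒ Q = 14.5, P = 229 − 4·14.5 = 171.
DWL is the triangle between Q = 14.5 and Q = 29: ½·(29 − 14.5)·(171 − 113) = 420.5.

DWL = 420.5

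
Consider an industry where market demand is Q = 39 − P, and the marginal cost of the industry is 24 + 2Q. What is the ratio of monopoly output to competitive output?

Inverting demand: P = 39 − Q.
The monopolist equates marginal revenue to marginal cost: 39 − 2Q = 24 + 2Q, so Q = 3.75. From demand, P = 35.25.
Competitive equilibrium sets price equal to marginal cost: 39 − Q = 24 + 2Q, so Q = 5 and P = 34.
Ratio Q_m/Q_c = 3.75/5 = 0.75.

Q_m/Q_c = 0.75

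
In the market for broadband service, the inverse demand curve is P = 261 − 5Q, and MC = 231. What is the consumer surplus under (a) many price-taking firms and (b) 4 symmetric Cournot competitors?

Under competition P = MC = 231, so Q = (261 − 231)/5 = 6.
CS = ½·(261 − 231)·6 = 90.
In a 4-firm Cournot equilibrium, symmetry and the first-order condition give q = (261 − 231)/(25) = 1.2. So Q = 4.8 and P = 237.
CS = ½·(261 − 237)·4.8 = 57.6.

Competition: CS = 90; Cournot: CS = 57.6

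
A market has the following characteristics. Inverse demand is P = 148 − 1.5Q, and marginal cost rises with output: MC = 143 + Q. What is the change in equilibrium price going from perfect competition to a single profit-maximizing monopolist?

P rises by 1.125

Under competition P = MC: 148 − 1.5Q = 143 + Q ⇒ Q = 2, P = 145.
Monopoly sets MR = MC: 148 − 3Q = 143 + Q ⇒ Q = 1.25, P = 148 − 1.5·1.25 = 146.125.
Change in equilibrium price: 146.125 − 145 = 1.125.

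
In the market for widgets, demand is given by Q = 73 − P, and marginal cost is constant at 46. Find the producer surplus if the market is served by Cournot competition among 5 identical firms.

Inverting demand: P = 73 − Q.
In a 5-firm Cournot equilibrium, symmetry and the first-order condition give q = (73 − 46)/(6) = 4.5. So Q = 22.5 and P = 50.5.
PS = (50.5 − 46)·22.5 = 101.25.

PS = 101.25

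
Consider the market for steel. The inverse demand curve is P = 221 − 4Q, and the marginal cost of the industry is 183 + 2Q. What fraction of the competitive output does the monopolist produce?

A monopolist chooses Q where MR = MC. MR = 221 − 8Q; setting this equal to 183 + 2Q gives Q = 3.8 and P = 205.8.
Competitive equilibrium sets price equal to marginal cost: 221 − 4Q = 183 + 2Q, so Q = 19/3 and P = 587/3.
Ratio Q_m/Q_c = 3.8/(19/3) = 0.6.

Q_m/Q_c = 0.6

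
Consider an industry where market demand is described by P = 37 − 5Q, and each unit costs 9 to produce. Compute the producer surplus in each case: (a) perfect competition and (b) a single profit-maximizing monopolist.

Under competition P = MC = 9, so Q = (37 − 9)/5 = 5.6.
PS = (9 − 9)·5.6 = 0.
A monopolist chooses Q where MR = MC. MR = 37 − 10Q; setting this equal to 9 gives Q = 2.8 and P = 23.
PS = (23 − 9)·2.8 = 39.2.

Competition: PS = 0; Monopoly: PS = 39.2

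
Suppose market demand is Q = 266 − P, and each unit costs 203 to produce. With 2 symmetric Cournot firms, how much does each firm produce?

Inverting demand: P = 266 − Q.
Cournot with 2 identical firms: the symmetric best-response condition is 266 − 3q = 203. Each firm produces q = 21, total output Q = 42, price P = 224.

q_i = 21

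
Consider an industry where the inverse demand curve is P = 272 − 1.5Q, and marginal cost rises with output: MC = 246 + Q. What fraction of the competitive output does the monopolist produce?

Q_m/Q_c = 0.625

A monopolist chooses Q where MR = MC. MR = 272 − 3Q; setting this equal to 246 + Q gives Q = 6.5 and P = 262.25.
Competitive equilibrium sets price equal to marginal cost: 272 − 1.5Q = 246 + Q, so Q = 10.4 and P = 256.4.
Ratio Q_m/Q_c = 6.5/10.4 = 0.625.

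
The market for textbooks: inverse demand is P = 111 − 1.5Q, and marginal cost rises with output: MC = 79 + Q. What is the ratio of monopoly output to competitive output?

Monopoly sets MR = MC: 111 − 3Q = 79 + Q ⇒ Q = 8, P = 111 − 1.5·8 = 99.
Competitive equilibrium sets price equal to marginal cost: 111 − 1.5Q = 79 + Q, so Q = 12.8 and P = 91.8.
Ratio Q_m/Q_c = 8/12.8 = 0.625.

Q_m/Q_c = 0.625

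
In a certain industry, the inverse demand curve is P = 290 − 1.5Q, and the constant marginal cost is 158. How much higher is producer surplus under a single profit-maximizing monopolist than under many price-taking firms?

PS rises by 2904

Perfect competition: P = MC = 158, so 290 − 1.5Q = 158 and Q = 88.
PS = (158 − 158)·88 = 0.
A monopolist chooses Q where MR = MC. MR = 290 − 3Q; setting this equal to 158 gives Q = 44 and P = 224.
PS = (224 − 158)·44 = 2904.
Change in producer surplus: 2904 − 0 = 2904.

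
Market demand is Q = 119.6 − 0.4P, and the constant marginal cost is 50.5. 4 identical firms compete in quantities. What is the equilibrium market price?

P = 100.2

Inverting demand: P = 299 − 2.5Q.
With 4 symmetric Cournot firms, each firm's FOC gives 299 − 12.5q = 50.5, so q = 19.88, Q = 4·19.88 = 79.52, and P = 100.2.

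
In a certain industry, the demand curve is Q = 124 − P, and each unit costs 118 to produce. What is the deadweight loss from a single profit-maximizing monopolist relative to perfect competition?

Inverting demand: P = 124 − Q.
Under competition P = MC = 118, so Q = (124 − 118)/1 = 6.
Monopoly sets MR = MC: 124 − 2Q = 118 ⇒ Q = 3, P = 124 − 3 = 121.
DWL is the triangle between Q = 3 and Q = 6: ½·(6 − 3)·(121 − 118) = 4.5.

DWL = 4.5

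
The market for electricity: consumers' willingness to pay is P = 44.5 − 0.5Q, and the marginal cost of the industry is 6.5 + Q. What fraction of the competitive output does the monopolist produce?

Q_m/Q_c = 0.75

A monopolist chooses Q where MR = MC. MR = 44.5 − Q; setting this equal to 6.5 + Q gives Q = 19 and P = 35.
Under competition P = MC: 44.5 − 0.5Q = 6.5 + Q ⇒ Q = 76/3, P = 191/6.
Ratio Q_m/Q_c = 19/(76/3) = 0.75.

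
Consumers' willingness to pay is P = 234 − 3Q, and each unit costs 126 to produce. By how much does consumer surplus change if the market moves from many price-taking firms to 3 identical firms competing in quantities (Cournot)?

Perfect competition: P = MC = 126, so 234 − 3Q = 126 and Q = 36.
CS = ½·(234 − 126)·36 = 1944.
With 3 symmetric Cournot firms, each firm's FOC gives 234 − 12q = 126, so q = 9, Q = 3·9 = 27, and P = 153.
CS = ½·(234 − 153)·27 = 1093.5.
Change in consumer surplus: 1093.5 − 1944 = −850.5.

Consumer surplus falls by 850.5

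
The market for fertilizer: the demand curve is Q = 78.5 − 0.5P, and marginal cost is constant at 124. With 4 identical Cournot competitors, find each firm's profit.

π_i = 21.78

Inverting demand: P = 157 − 2Q.
With 4 symmetric Cournot firms, each firm's FOC gives 157 − 10q = 124, so q = 3.3, Q = 4·3.3 = 13.2, and P = 130.6.
Each firm's profit = (130.6 − 124)·3.3 = 21.78.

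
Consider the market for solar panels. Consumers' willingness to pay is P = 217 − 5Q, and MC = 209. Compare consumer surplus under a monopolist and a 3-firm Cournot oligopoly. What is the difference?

A monopolist chooses Q where MR = MC. MR = 217 − 10Q; setting this equal to 209 gives Q = 0.8 and P = 213.
CS = ½·(217 − 213)·0.8 = 1.6.
In a 3-firm Cournot equilibrium, symmetry and the first-order condition give q = (217 − 209)/(20) = 0.4. So Q = 1.2 and P = 211.
CS = ½·(217 − 211)·1.2 = 3.6.
Change in consumer surplus: 3.6 − 1.6 = 2.

Consumer surplus rises by 2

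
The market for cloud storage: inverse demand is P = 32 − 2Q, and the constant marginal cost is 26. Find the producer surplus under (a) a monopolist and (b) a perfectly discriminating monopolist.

Monopoly: PS = 4.5; Perfect PD: PS = 9

A monopolist chooses Q where MR = MC. MR = 32 − 4Q; setting this equal to 26 gives Q = 1.5 and P = 29.
PS = (29 − 26)·1.5 = 4.5.
Under first-degree price discrimination the firm charges each unit its demand price and produces up to where P = MC, i.e. Q = 3. Consumer surplus is zero; producer surplus equals total surplus.
PS = ½·(32 − 26)·3 = 9.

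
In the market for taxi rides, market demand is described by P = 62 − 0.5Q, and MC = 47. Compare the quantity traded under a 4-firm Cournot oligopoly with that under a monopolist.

In a 4-firm Cournot equilibrium, symmetry and the first-order condition give q = (62 − 47)/(2.5) = 6. So Q = 24 and P = 50.
The monopolist equates marginal revenue to marginal cost: 62 − Q = 47, so Q = 15. From demand, P = 54.5.

Cournot: Q = 24; Monopoly: Q = 15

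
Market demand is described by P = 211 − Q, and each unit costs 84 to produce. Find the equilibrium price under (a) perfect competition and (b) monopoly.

Competition: P = 84; Monopoly: P = 147.5

Under competition P = MC = 84, so Q = (211 − 84)/1 = 127.
The monopolist equates marginal revenue to marginal cost: 211 − 2Q = 84, so Q = 63.5. From demand, P = 147.5.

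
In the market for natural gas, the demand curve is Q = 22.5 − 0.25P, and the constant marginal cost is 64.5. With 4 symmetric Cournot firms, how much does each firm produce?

Inverting demand: P = 90 − 4Q.
Cournot with 4 identical firms: the symmetric best-response condition is 90 − 20q = 64.5. Each firm produces q = 1.275, total output Q = 5.1, price P = 69.6.

q_i = 1.275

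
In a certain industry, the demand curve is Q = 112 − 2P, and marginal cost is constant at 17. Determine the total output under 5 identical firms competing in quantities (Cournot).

Inverting demand: P = 56 − 0.5Q.
In a 5-firm Cournot equilibrium, symmetry and the first-order condition give q = (56 − 17)/(3) = 13. So Q = 65 and P = 23.5.

Q = 65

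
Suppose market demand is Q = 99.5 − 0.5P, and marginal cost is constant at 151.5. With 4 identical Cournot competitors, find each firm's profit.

Inverting demand: P = 199 − 2Q.
With 4 symmetric Cournot firms, each firm's FOC gives 199 − 10q = 151.5, so q = 4.75, Q = 4·4.75 = 19, and P = 161.
Each firm's profit = (161 − 151.5)·4.75 = 45.125.

π_i = 45.125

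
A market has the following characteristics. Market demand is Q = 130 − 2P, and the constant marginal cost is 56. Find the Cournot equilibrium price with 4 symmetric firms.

Inverting demand: P = 65 − 0.5Q.
Cournot with 4 identical firms: the symmetric best-response condition is 65 − 2.5q = 56. Each firm produces q = 3.6, total output Q = 14.4, price P = 57.8.

P = 57.8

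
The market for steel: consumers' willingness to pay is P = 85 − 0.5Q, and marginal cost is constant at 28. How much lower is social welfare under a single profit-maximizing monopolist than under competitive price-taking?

Competitive firms price at marginal cost: P = 28, giving Q = 114.
CS = ½·(85 − 28)·114 = 3249; PS = (28 − 28)·114 = 0; TS = 3249.
Monopoly sets MR = MC: 85 − Q = 28 ⇒ Q = 57, P = 85 − 0.5·57 = 56.5.
CS = ½·(85 − 56.5)·57 = 812.25; PS = (56.5 − 28)·57 = 1624.5; TS = 2436.75.
Change in social welfare: 2436.75 − 3249 = −812.25.

TS falls by 812.25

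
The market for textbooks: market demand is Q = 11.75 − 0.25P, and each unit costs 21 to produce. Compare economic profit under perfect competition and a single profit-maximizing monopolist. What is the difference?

Inverting demand: P = 47 − 4Q.
Perfect competition: P = MC = 21, so 47 − 4Q = 21 and Q = 6.5.
Profit = (21 − 21)·6.5 = 0.
Monopoly sets MR = MC: 47 − 8Q = 21 ⇒ Q = 3.25, P = 47 − 4·3.25 = 34.
Profit = (34 − 21)·3.25 = 42.25.
Change in economic profit: 42.25 − 0 = 42.25.

Economic profit rises by 42.25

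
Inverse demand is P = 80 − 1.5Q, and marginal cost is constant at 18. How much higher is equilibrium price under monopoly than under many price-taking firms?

Under competition P = MC = 18, so Q = (80 − 18)/1.5 = 124/3.
A monopolist chooses Q where MR = MC. MR = 80 − 3Q; setting this equal to 18 gives Q = 62/3 and P = 49.
Change in equilibrium price: 49 − 18 = 31.

P rises by 31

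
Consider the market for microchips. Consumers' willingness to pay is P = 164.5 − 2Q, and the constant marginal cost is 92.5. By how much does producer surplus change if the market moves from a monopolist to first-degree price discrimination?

Monopoly sets MR = MC: 164.5 − 4Q = 92.5 ⇒ Q = 18, P = 164.5 − 2·18 = 128.5.
PS = (128.5 − 92.5)·18 = 648.
A perfectly discriminating monopolist sells every unit with P(Q) ≥ MC(Q), so output equals the competitive quantity Q = 36. Each buyer pays their reservation price, so CS = 0 and the firm captures all surplus.
PS = ½·(164.5 − 92.5)·36 = 1296.
Change in producer surplus: 1296 − 648 = 648.

PS rises by 648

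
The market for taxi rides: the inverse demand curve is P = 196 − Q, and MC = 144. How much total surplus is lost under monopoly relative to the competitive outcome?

DWL = 338

Perfect competition: P = MC = 144, so 196 − Q = 144 and Q = 52.
Monopoly sets MR = MC: 196 − 2Q = 144 ⇒ Q = 26, P = 196 − 26 = 170.
DWL is the triangle between Q = 26 and Q = 52: ½·(52 − 26)·(170 − 144) = 338.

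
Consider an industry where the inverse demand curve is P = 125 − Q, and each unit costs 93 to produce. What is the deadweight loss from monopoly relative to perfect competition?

DWL = 128

Competitive firms price at marginal cost: P = 93, giving Q = 32.
A monopolist chooses Q where MR = MC. MR = 125 − 2Q; setting this equal to 93 gives Q = 16 and P = 109.
DWL is the triangle between Q = 16 and Q = 32: ½·(32 − 16)·(109 − 93) = 128.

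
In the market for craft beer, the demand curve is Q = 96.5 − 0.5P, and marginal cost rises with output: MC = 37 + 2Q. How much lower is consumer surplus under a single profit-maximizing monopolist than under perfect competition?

Inverting demand: P = 193 − 2Q.
Under competition P = MC: 193 − 2Q = 37 + 2Q ⇒ Q = 39, P = 115.
CS = ½·(193 − 115)·39 = 1521.
The monopolist equates marginal revenue to marginal cost: 193 − 4Q = 37 + 2Q, so Q = 26. From demand, P = 141.
CS = ½·(193 − 141)·26 = 676.
Change in consumer surplus: 676 − 1521 = −845.

CS falls by 845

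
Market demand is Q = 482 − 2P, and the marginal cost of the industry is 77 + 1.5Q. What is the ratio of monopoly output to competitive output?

Q_m/Q_c = 0.8

Inverting demand: P = 241 − 0.5Q.
The monopolist equates marginal revenue to marginal cost: 241 − Q = 77 + 1.5Q, so Q = 65.6. From demand, P = 208.2.
Competitive equilibrium sets price equal to marginal cost: 241 − 0.5Q = 77 + 1.5Q, so Q = 82 and P = 200.
Ratio Q_m/Q_c = 65.6/82 = 0.8.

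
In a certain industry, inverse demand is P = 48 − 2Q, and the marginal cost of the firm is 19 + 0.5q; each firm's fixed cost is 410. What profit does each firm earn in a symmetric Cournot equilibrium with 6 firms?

Cournot with 6 identical firms: the symmetric best-response condition is 48 − 14q = 19 + 0.5q. Each firm produces q = 2, total output Q = 12, price P = 24.
Each firm's profit = 24·2 − (19·2 + ½·0.5·2²) − 410 = −401.

π_i = −401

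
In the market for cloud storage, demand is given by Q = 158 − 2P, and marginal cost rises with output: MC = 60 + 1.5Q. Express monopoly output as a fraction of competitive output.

Inverting demand: P = 79 − 0.5Q.
The monopolist equates marginal revenue to marginal cost: 79 − Q = 60 + 1.5Q, so Q = 7.6. From demand, P = 75.2.
Under competition P = MC: 79 − 0.5Q = 60 + 1.5Q ⇒ Q = 9.5, P = 74.25.
Ratio Q_m/Q_c = 7.6/9.5 = 0.8.

Q_m/Q_c = 0.8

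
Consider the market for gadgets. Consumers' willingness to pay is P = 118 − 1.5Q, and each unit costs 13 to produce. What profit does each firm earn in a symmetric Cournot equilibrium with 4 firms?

π_i = 294

In a 4-firm Cournot equilibrium, symmetry and the first-order condition give q = (118 − 13)/(7.5) = 14. So Q = 56 and P = 34.
Each firm's profit = (34 − 13)·14 = 294.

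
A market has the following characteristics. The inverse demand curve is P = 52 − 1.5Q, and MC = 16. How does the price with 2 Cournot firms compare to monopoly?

Cournot: P = 28; Monopoly: P = 34

With 2 symmetric Cournot firms, each firm's FOC gives 52 − 4.5q = 16, so q = 8, Q = 2·8 = 16, and P = 28.
Monopoly sets MR = MC: 52 − 3Q = 16 ⇒ Q = 12, P = 52 − 1.5·12 = 34.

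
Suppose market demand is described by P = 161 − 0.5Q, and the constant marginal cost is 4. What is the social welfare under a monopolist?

Monopoly sets MR = MC: 161 − Q = 4 ⇒ Q = 157, P = 161 − 0.5·157 = 82.5.
CS = ½·(161 − 82.5)·157 = 6162.25; PS = (82.5 − 4)·157 = 12324.5; TS = 18486.75.

TS = 18486.75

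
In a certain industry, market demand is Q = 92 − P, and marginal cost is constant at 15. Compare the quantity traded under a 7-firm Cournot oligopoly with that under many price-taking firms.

Cournot: Q = 67.375; Competition: Q = 77

Inverting demand: P = 92 − Q.
With 7 symmetric Cournot firms, each firm's FOC gives 92 − 8q = 15, so q = 9.625, Q = 7·9.625 = 67.375, and P = 24.625.
Perfect competition: P = MC = 15, so 92 − Q = 15 and Q = 77.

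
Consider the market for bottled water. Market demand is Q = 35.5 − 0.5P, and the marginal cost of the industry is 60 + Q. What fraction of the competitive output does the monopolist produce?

Inverting demand: P = 71 − 2Q.
Monopoly sets MR = MC: 71 − 4Q = 60 + Q ⇒ Q = 2.2, P = 71 − 2·2.2 = 66.6.
Competitive equilibrium sets price equal to marginal cost: 71 − 2Q = 60 + Q, so Q = 11/3 and P = 191/3.
Ratio Q_m/Q_c = 2.2/(11/3) = 0.6.

Q_m/Q_c = 0.6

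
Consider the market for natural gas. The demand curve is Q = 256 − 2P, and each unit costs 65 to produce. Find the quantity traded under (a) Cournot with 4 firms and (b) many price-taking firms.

Cournot: Q = 100.8; Competition: Q = 126

Inverting demand: P = 128 − 0.5Q.
Cournot with 4 identical firms: the symmetric best-response condition is 128 − 2.5q = 65. Each firm produces q = 25.2, total output Q = 100.8, price P = 77.6.
Competitive firms price at marginal cost: P = 65, giving Q = 126.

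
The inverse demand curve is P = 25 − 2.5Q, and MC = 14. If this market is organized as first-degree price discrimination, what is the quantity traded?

Q = 4.4

With perfect price discrimination, output is the efficient level Q = 4.4 (where demand meets MC), but every buyer pays their willingness to pay: CS = 0 and PS = total surplus.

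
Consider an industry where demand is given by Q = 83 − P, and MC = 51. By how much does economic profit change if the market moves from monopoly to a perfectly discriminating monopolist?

Inverting demand: P = 83 − Q.
Monopoly sets MR = MC: 83 − 2Q = 51 ⇒ Q = 16, P = 83 − 16 = 67.
Profit = (67 − 51)·16 = 256.
Under first-degree price discrimination the firm charges each unit its demand price and produces up to where P = MC, i.e. Q = 32. Consumer surplus is zero; producer surplus equals total surplus.
PS equals the full surplus area, 512. Profit = 512 = 512.
Change in economic profit: 512 − 256 = 256.

Economic profit rises by 256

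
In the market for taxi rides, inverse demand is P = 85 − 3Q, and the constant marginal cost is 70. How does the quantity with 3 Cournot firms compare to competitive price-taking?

Cournot: Q = 3.75; Competition: Q = 5

Cournot with 3 identical firms: the symmetric best-response condition is 85 − 12q = 70. Each firm produces q = 1.25, total output Q = 3.75, price P = 73.75.
Perfect competition: P = MC = 70, so 85 − 3Q = 70 and Q = 5.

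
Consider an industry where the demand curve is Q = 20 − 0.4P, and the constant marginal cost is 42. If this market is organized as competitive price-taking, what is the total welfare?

TS = 12.8

Inverting demand: P = 50 − 2.5Q.
Competitive firms price at marginal cost: P = 42, giving Q = 3.2.
CS = ½·(50 − 42)·3.2 = 12.8; PS = (42 − 42)·3.2 = 0; TS = 12.8.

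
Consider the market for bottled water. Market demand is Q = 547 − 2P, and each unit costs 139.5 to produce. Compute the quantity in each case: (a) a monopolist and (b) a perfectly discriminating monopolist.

Inverting demand: P = 273.5 − 0.5Q.
Monopoly sets MR = MC: 273.5 − Q = 139.5 ⇒ Q = 134, P = 273.5 − 0.5·134 = 206.5.
A perfectly discriminating monopolist sells every unit with P(Q) ≥ MC(Q), so output equals the competitive quantity Q = 268. Each buyer pays their reservation price, so CS = 0 and the firm captures all surplus.

Monopoly: Q = 134; Perfect PD: Q = 268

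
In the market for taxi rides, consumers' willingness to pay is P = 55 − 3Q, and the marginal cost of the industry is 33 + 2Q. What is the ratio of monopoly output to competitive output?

Q_m/Q_c = 0.625

Monopoly sets MR = MC: 55 − 6Q = 33 + 2Q ⇒ Q = 2.75, P = 55 − 3·2.75 = 46.75.
Under competition P = MC: 55 − 3Q = 33 + 2Q ⇒ Q = 4.4, P = 41.8.
Ratio Q_m/Q_c = 2.75/4.4 = 0.625.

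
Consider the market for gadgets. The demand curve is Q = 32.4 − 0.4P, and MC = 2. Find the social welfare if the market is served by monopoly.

Inverting demand: P = 81 − 2.5Q.
A monopolist chooses Q where MR = MC. MR = 81 − 5Q; setting this equal to 2 gives Q = 15.8 and P = 41.5.
CS = ½·(81 − 41.5)·15.8 = 312.05; PS = (41.5 − 2)·15.8 = 624.1; TS = 936.15.

TS = 936.15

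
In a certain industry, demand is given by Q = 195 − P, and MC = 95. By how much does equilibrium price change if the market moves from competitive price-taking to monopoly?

P rises by 50

Inverting demand: P = 195 − Q.
Perfect competition: P = MC = 95, so 195 − Q = 95 and Q = 100.
Monopoly sets MR = MC: 195 − 2Q = 95 ⇒ Q = 50, P = 195 − 50 = 145.
Change in equilibrium price: 145 − 95 = 50.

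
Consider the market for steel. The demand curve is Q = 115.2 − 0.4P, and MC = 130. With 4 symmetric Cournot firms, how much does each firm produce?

q_i = 12.64

Inverting demand: P = 288 − 2.5Q.
Cournot with 4 identical firms: the symmetric best-response condition is 288 − 12.5q = 130. Each firm produces q = 12.64, total output Q = 50.56, price P = 161.6.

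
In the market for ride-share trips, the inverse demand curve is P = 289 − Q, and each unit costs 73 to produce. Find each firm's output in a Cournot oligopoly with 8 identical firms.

q_i = 24

Cournot with 8 identical firms: the symmetric best-response condition is 289 − 9q = 73. Each firm produces q = 24, total output Q = 192, price P = 97.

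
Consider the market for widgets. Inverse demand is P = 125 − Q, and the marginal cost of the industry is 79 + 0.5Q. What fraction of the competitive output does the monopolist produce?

The monopolist equates marginal revenue to marginal cost: 125 − 2Q = 79 + 0.5Q, so Q = 18.4. From demand, P = 106.6.
Competitive equilibrium sets price equal to marginal cost: 125 − Q = 79 + 0.5Q, so Q = 92/3 and P = 283/3.
Ratio Q_m/Q_c = 18.4/(92/3) = 0.6.

Q_m/Q_c = 0.6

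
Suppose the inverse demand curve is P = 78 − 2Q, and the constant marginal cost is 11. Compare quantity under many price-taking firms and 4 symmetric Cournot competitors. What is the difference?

Q falls by 6.7

Under competition P = MC = 11, so Q = (78 − 11)/2 = 33.5.
Cournot with 4 identical firms: the symmetric best-response condition is 78 − 10q = 11. Each firm produces q = 6.7, total output Q = 26.8, price P = 24.4.
Change in quantity: 26.8 − 33.5 = −6.7.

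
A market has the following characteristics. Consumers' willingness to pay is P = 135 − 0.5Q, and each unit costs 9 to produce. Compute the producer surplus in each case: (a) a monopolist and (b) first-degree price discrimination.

The monopolist equates marginal revenue to marginal cost: 135 − Q = 9, so Q = 126. From demand, P = 72.
PS = (72 − 9)·126 = 7938.
With perfect price discrimination, output is the efficient level Q = 252 (where demand meets MC), but every buyer pays their willingness to pay: CS = 0 and PS = total surplus.
PS = ½·(135 − 9)·252 = 15876.

Monopoly: PS = 7938; Perfect PD: PS = 15876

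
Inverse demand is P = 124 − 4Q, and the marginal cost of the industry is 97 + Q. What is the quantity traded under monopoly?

Q = 3

A monopolist chooses Q where MR = MC. MR = 124 − 8Q; setting this equal to 97 + Q gives Q = 3 and P = 112.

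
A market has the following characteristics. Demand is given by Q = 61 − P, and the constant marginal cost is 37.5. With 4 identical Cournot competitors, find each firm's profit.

π_i = 22.09

Inverting demand: P = 61 − Q.
Cournot with 4 identical firms: the symmetric best-response condition is 61 − 5q = 37.5. Each firm produces q = 4.7, total output Q = 18.8, price P = 42.2.
Each firm's profit = (42.2 − 37.5)·4.7 = 22.09.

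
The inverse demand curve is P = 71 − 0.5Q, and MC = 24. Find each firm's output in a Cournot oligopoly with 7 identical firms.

q_i = 11.75

With 7 symmetric Cournot firms, each firm's FOC gives 71 − 4q = 24, so q = 11.75, Q = 7·11.75 = 82.25, and P = 29.875.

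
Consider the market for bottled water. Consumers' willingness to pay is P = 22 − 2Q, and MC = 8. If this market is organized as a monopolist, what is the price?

P = 15

A monopolist chooses Q where MR = MC. MR = 22 − 4Q; setting this equal to 8 gives Q = 3.5 and P = 15.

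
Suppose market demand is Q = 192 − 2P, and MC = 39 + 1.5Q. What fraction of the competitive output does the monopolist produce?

Inverting demand: P = 96 − 0.5Q.
The monopolist equates marginal revenue to marginal cost: 96 − Q = 39 + 1.5Q, so Q = 22.8. From demand, P = 84.6.
Competitive equilibrium sets price equal to marginal cost: 96 − 0.5Q = 39 + 1.5Q, so Q = 28.5 and P = 81.75.
Ratio Q_m/Q_c = 22.8/28.5 = 0.8.

Q_m/Q_c = 0.8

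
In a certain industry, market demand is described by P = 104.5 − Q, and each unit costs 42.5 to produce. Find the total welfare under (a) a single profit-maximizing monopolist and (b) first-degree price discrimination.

Monopoly: TS = 1441.5; Perfect PD: TS = 1922

A monopolist chooses Q where MR = MC. MR = 104.5 − 2Q; setting this equal to 42.5 gives Q = 31 and P = 73.5.
CS = ½·(104.5 − 73.5)·31 = 480.5; PS = (73.5 − 42.5)·31 = 961; TS = 1441.5.
Under first-degree price discrimination the firm charges each unit its demand price and produces up to where P = MC, i.e. Q = 62. Consumer surplus is zero; producer surplus equals total surplus.
TS = 1922 (equal to competitive TS).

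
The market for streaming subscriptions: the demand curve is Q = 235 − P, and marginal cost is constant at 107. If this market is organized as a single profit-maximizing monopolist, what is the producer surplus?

PS = 4096

Inverting demand: P = 235 − Q.
A monopolist chooses Q where MR = MC. MR = 235 − 2Q; setting this equal to 107 gives Q = 64 and P = 171.
PS = (171 − 107)·64 = 4096.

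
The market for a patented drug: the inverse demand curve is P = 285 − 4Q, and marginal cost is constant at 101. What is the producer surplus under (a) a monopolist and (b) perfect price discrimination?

Monopoly: PS = 2116; Perfect PD: PS = 4232

The monopolist equates marginal revenue to marginal cost: 285 − 8Q = 101, so Q = 23. From demand, P = 193.
PS = (193 − 101)·23 = 2116.
With perfect price discrimination, output is the efficient level Q = 46 (where demand meets MC), but every buyer pays their willingness to pay: CS = 0 and PS = total surplus.
PS = ½·(285 − 101)·46 = 4232.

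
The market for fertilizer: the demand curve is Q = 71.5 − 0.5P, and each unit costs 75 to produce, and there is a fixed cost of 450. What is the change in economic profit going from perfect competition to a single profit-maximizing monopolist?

Inverting demand: P = 143 − 2Q.
Under competition P = MC = 75, so Q = (143 − 75)/2 = 34.
Profit = (75 − 75)·34 − 450 = −450.
A monopolist chooses Q where MR = MC. MR = 143 − 4Q; setting this equal to 75 gives Q = 17 and P = 109.
Profit = (109 − 75)·17 − 450 = 128.
Change in economic profit: 128 − −450 = 578.

π rises by 578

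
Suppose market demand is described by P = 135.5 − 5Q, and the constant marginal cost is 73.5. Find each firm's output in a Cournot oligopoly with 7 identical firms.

Cournot with 7 identical firms: the symmetric best-response condition is 135.5 − 40q = 73.5. Each firm produces q = 1.55, total output Q = 10.85, price P = 81.25.

q_i = 1.55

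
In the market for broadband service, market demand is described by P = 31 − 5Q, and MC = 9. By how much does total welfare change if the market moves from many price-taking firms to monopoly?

Total welfare falls by 12.1

Under competition P = MC = 9, so Q = (31 − 9)/5 = 4.4.
CS = ½·(31 − 9)·4.4 = 48.4; PS = (9 − 9)·4.4 = 0; TS = 48.4.
A monopolist chooses Q where MR = MC. MR = 31 − 10Q; setting this equal to 9 gives Q = 2.2 and P = 20.
CS = ½·(31 − 20)·2.2 = 12.1; PS = (20 − 9)·2.2 = 24.2; TS = 36.3.
Change in total welfare: 36.3 − 48.4 = −12.1.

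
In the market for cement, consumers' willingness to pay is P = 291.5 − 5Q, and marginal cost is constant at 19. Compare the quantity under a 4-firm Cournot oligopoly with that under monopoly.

Cournot: Q = 43.6; Monopoly: Q = 27.25

In a 4-firm Cournot equilibrium, symmetry and the first-order condition give q = (291.5 − 19)/(25) = 10.9. So Q = 43.6 and P = 73.5.
Monopoly sets MR = MC: 291.5 − 10Q = 19 ⇒ Q = 27.25, P = 291.5 − 5·27.25 = 155.25.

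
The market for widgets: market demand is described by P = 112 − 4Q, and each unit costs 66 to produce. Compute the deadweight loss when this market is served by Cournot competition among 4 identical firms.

DWL = 10.58

Competitive firms price at marginal cost: P = 66, giving Q = 11.5.
In a 4-firm Cournot equilibrium, symmetry and the first-order condition give q = (112 − 66)/(20) = 2.3. So Q = 9.2 and P = 75.2.
DWL is the triangle between Q = 9.2 and Q = 11.5: ½·(11.5 − 9.2)·(75.2 − 66) = 10.58.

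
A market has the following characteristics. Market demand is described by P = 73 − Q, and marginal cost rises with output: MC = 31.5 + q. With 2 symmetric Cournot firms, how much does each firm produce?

q_i = 10.375

Cournot with 2 identical firms: the symmetric best-response condition is 73 − 3q = 31.5 + q. Each firm produces q = 10.375, total output Q = 20.75, price P = 52.25.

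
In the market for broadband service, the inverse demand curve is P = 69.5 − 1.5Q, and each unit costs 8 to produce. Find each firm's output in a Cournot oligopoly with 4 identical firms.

In a 4-firm Cournot equilibrium, symmetry and the first-order condition give q = (69.5 − 8)/(7.5) = 8.2. So Q = 32.8 and P = 20.3.

q_i = 8.2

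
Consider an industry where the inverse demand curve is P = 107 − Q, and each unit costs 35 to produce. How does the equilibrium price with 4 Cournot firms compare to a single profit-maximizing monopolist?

Cournot with 4 identical firms: the symmetric best-response condition is 107 − 5q = 35. Each firm produces q = 14.4, total output Q = 57.6, price P = 49.4.
Monopoly sets MR = MC: 107 − 2Q = 35 ⇒ Q = 36, P = 107 − 36 = 71.

Cournot: P = 49.4; Monopoly: P = 71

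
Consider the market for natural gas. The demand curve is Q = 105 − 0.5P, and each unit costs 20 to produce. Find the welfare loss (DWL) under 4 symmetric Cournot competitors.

DWL = 361

Inverting demand: P = 210 − 2Q.
Under competition P = MC = 20, so Q = (210 − 20)/2 = 95.
Cournot with 4 identical firms: the symmetric best-response condition is 210 − 10q = 20. Each firm produces q = 19, total output Q = 76, price P = 58.
DWL is the triangle between Q = 76 and Q = 95: ½·(95 − 76)·(58 − 20) = 361.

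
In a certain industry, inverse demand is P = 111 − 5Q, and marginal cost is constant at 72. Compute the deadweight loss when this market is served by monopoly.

DWL = 38.025

Under competition P = MC = 72, so Q = (111 − 72)/5 = 7.8.
The monopolist equates marginal revenue to marginal cost: 111 − 10Q = 72, so Q = 3.9. From demand, P = 91.5.
DWL is the triangle between Q = 3.9 and Q = 7.8: ½·(7.8 − 3.9)·(91.5 − 72) = 38.025.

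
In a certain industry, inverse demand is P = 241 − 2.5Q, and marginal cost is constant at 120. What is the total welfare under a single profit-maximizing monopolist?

Monopoly sets MR = MC: 241 − 5Q = 120 ⇒ Q = 24.2, P = 241 − 2.5·24.2 = 180.5.
CS = ½·(241 − 180.5)·24.2 = 732.05; PS = (180.5 − 120)·24.2 = 1464.1; TS = 2196.15.

TS = 2196.15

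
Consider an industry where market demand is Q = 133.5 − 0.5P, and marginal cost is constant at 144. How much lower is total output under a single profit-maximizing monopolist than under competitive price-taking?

Q falls by 30.75

Inverting demand: P = 267 − 2Q.
Under competition P = MC = 144, so Q = (267 − 144)/2 = 61.5.
The monopolist equates marginal revenue to marginal cost: 267 − 4Q = 144, so Q = 30.75. From demand, P = 205.5.
Change in total output: 30.75 − 61.5 = −30.75.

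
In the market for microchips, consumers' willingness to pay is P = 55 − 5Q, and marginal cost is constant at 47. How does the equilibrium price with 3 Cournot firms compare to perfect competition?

In a 3-firm Cournot equilibrium, symmetry and the first-order condition give q = (55 − 47)/(20) = 0.4. So Q = 1.2 and P = 49.
Competitive firms price at marginal cost: P = 47, giving Q = 1.6.

Cournot: P = 49; Competition: P = 47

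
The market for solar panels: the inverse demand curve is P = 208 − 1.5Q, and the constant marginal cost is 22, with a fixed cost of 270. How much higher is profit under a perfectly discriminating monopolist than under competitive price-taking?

Profit rises by 11532

Competitive firms price at marginal cost: P = 22, giving Q = 124.
Profit = (22 − 22)·124 − 270 = −270.
With perfect price discrimination, output is the efficient level Q = 124 (where demand meets MC), but every buyer pays their willingness to pay: CS = 0 and PS = total surplus.
PS equals the full surplus area, 11532. Profit = 11532 − 270 = 11262.
Change in profit: 11262 − −270 = 11532.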